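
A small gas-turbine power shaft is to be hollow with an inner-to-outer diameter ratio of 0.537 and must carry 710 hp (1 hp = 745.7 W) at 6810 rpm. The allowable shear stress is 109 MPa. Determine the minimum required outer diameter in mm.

33.6 mm

ω = 2π·6810/60 = 713.1 rad/s, so T = P/ω = 710×745.7 / 713.1 = 742.4 N·m.
For a hollow shaft with d_i/d_o = 0.537: τ_max = 16T/(π d_o³ (1−k⁴)), so d_o = [16T/(π τ_allow (1−k⁴))]^(1/3) = [16·742.4/(π·1.09×10^8·0.9168)]^(1/3) = 0.03357 m.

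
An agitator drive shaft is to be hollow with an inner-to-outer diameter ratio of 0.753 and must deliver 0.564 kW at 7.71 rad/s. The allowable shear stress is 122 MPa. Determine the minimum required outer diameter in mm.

ω = 7.71 rad/s, so T = P/ω = 0.564×10³ / 7.710 = 73.15 N·m.
For a hollow shaft with d_i/d_o = 0.753: τ_max = 16T/(π d_o³ (1−k⁴)), so d_o = [16T/(π τ_allow (1−k⁴))]^(1/3) = [16·73.15/(π·1.22×10^8·0.6785)]^(1/3) = 0.01651 m.

16.5 mm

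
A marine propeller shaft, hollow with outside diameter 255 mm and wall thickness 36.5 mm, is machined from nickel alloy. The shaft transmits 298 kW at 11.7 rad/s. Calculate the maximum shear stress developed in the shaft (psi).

ω = 11.7 rad/s, so T = P/ω = 298×10³ / 11.70 = 25470 N·m.
J = π(d_o⁴ − d_i⁴)/32 = π(0.255⁴ − 0.182⁴)/32 = 3.074×10^-4 m⁴.
τ_max = T·r/J = 25470 × 0.128 / 3.074×10^-4 = 1.056×10^7 Pa.

1530 psi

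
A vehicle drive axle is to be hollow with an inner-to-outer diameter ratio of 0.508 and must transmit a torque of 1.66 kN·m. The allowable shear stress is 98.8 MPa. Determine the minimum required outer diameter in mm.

45.1 mm

For a hollow shaft with d_i/d_o = 0.508: τ_max = 16T/(π d_o³ (1−k⁴)), so d_o = [16T/(π τ_allow (1−k⁴))]^(1/3) = [16·1660/(π·9.88×10^7·0.9334)]^(1/3) = 0.04509 m.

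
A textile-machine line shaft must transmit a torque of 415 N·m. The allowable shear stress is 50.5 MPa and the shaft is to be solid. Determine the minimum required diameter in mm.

For a solid shaft τ_max = 16T/(πd³), so d = (16T/(π τ_allow))^(1/3) = (16·415.0/(π·5.05×10^7))^(1/3) = 0.03472 m.

34.7 mm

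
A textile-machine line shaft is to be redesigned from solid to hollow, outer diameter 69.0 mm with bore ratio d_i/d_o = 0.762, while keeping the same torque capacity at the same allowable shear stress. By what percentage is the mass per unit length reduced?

44.8 %

Equal τ_max and T ⇒ the solid shaft needs d_s³ = d_o³(1−k⁴), so d_s = 69.0·(1−0.762⁴)^(1/3) = 60.16 mm.
Area ratio A_h/A_s = d_o²(1−k²)/d_s² = (1−k²)/(1−k⁴)^(2/3) = 0.5516.
Mass saving = 1 − 0.5516 = 44.8 %.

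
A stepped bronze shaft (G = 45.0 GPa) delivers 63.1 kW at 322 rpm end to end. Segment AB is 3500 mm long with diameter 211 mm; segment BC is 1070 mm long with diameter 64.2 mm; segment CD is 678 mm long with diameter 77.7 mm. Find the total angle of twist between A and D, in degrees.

ω = 2π·322/60 = 33.72 rad/s, so T = P/ω = 63.1×10³ / 33.72 = 1871 N·m.
J_AB = π(0.211)⁴/32 = 1.95×10^-4 m⁴; J_BC = π(0.0642)⁴/32 = 1.67×10^-6 m⁴; J_CD = π(0.0777)⁴/32 = 3.58×10^-6 m⁴.
θ = (T/G)·Σ L_i/J_i = (1871/45.0×10⁹)·(3.50/1.95×10^-4 + 1.07/1.67×10^-6 + 0.678/3.58×10^-6) = 0.03531 rad.

2.02°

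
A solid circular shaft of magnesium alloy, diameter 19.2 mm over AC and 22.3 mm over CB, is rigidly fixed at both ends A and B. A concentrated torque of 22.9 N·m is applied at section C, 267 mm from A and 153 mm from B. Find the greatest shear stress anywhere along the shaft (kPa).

Compatibility: T_A·a/J_AC = T_B·b/J_CB with T_A + T_B = T₀.
J_AC = 1.33×10^-8 m⁴, J_CB = 2.43×10^-8 m⁴, so T_A = T₀·(J_AC/a)/((J_AC/a)+(J_CB/b)) = 5.484 N·m, T_B = 17.42 N·m.
τ in each portion: τ_AC = 3.95×10^6 Pa, τ_CB = 8.00×10^6 Pa; maximum is in CB.
τ_max = T_CB·r/J = 17.42·0.0112/2.43×10^-8 = 7.998×10^6 Pa.

8000 kPa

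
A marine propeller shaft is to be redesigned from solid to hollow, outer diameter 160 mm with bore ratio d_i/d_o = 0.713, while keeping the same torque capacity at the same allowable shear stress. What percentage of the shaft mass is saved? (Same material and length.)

40.0 %

Equal τ_max and T ⇒ the solid shaft needs d_s³ = d_o³(1−k⁴), so d_s = 160·(1−0.713⁴)^(1/3) = 144.8 mm.
Area ratio A_h/A_s = d_o²(1−k²)/d_s² = (1−k²)/(1−k⁴)^(2/3) = 0.6001.
Mass saving = 1 − 0.6001 = 40.0 %.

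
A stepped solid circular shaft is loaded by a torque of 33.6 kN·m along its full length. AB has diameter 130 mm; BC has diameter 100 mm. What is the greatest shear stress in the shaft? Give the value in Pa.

1.71e8 Pa

Under the same torque, τ_max = 16T/(πd³) is largest where d is smallest — segment BC (d = 100 mm).
τ_max = 16·33600/(π·(0.100)³) = 1.711×10^8 Pa.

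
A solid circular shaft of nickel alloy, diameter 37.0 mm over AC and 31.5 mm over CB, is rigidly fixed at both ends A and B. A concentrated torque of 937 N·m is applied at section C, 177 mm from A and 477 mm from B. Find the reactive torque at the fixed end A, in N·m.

Compatibility: T_A·a/J_AC = T_B·b/J_CB with T_A + T_B = T₀.
J_AC = 1.84×10^-7 m⁴, J_CB = 9.67×10^-8 m⁴, so T_A = T₀·(J_AC/a)/((J_AC/a)+(J_CB/b)) = 784.1 N·m, T_B = 152.9 N·m.

784 N·m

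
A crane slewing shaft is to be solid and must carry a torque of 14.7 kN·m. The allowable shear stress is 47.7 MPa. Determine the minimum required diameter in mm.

116 mm

For a solid shaft τ_max = 16T/(πd³), so d = (16T/(π τ_allow))^(1/3) = (16·14700/(π·4.77×10^7))^(1/3) = 0.1162 m.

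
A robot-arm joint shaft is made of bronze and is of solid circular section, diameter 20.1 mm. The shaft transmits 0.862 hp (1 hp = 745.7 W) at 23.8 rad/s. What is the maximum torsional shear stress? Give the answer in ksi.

ω = 23.8 rad/s, so T = P/ω = 0.862×745.7 / 23.80 = 27.01 N·m.
J = πd⁴/32 = π(0.0201)⁴/32 = 1.602×10^-8 m⁴.
τ_max = T·r/J = 27.01 × 0.0100 / 1.602×10^-8 = 1.694×10^7 Pa.

2.46 ksi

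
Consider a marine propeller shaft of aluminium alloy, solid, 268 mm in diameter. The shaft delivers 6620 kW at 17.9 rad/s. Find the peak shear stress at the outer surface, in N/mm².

ω = 17.9 rad/s, so T = P/ω = 6620×10³ / 17.90 = 369800 N·m.
J = πd⁴/32 = π(0.268)⁴/32 = 5.065×10^-4 m⁴.
τ_max = T·r/J = 369800 × 0.134 / 5.065×10^-4 = 9.785×10^7 Pa.

97.9 N/mm²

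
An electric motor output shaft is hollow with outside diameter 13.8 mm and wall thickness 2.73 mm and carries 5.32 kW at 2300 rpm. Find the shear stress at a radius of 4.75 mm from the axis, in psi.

ω = 2π·2300/60 = 240.9 rad/s, so T = P/ω = 5.32×10³ / 240.9 = 22.09 N·m.
J = π(d_o⁴ − d_i⁴)/32 = π(0.0138⁴ − 0.00834⁴)/32 = 3.086×10^-9 m⁴.
Shear stress varies linearly with radius: τ = T·r/J = 22.09 × 0.00475 / 3.086×10^-9 = 3.400×10^7 Pa.

4930 psi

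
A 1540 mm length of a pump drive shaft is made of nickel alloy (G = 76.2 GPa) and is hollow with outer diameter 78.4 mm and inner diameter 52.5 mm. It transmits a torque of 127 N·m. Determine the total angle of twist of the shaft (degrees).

0.0496°

J = π(d_o⁴ − d_i⁴)/32 = π(0.0784⁴ − 0.0525⁴)/32 = 2.963×10^-6 m⁴.
θ = T·L/(G·J) = 127.0 × 1.54 / (76.2×10⁹ × 2.963×10^-6) = 8.662×10^-4 rad.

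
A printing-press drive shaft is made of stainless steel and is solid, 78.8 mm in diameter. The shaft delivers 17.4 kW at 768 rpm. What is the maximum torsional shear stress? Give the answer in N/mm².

ω = 2π·768/60 = 80.42 rad/s, so T = P/ω = 17.4×10³ / 80.42 = 216.4 N·m.
J = πd⁴/32 = π(0.0788)⁴/32 = 3.785×10^-6 m⁴.
τ_max = T·r/J = 216.4 × 0.0394 / 3.785×10^-6 = 2.252×10^6 Pa.

2.25 N/mm²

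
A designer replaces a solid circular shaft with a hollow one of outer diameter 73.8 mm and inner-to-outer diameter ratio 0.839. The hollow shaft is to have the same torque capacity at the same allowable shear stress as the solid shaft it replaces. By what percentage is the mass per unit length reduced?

Equal τ_max and T ⇒ the solid shaft needs d_s³ = d_o³(1−k⁴), so d_s = 73.8·(1−0.839⁴)^(1/3) = 58.75 mm.
Area ratio A_h/A_s = d_o²(1−k²)/d_s² = (1−k²)/(1−k⁴)^(2/3) = 0.4672.
Mass saving = 1 − 0.4672 = 53.3 %.

53.3 %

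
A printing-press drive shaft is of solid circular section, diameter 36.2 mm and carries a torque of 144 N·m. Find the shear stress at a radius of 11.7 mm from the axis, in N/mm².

9.99 N/mm²

J = πd⁴/32 = π(0.0362)⁴/32 = 1.686×10^-7 m⁴.
Shear stress varies linearly with radius: τ = T·r/J = 144.0 × 0.0117 / 1.686×10^-7 = 9.993×10^6 Pa.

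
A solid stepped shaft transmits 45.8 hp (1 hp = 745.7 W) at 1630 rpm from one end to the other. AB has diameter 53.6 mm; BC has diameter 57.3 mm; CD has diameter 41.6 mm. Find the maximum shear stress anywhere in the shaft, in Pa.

ω = 2π·1630/60 = 170.7 rad/s, so T = P/ω = 45.8×745.7 / 170.7 = 200.1 N·m.
Under the same torque, τ_max = 16T/(πd³) is largest where d is smallest — segment CD (d = 41.6 mm).
τ_max = 16·200.1/(π·(0.0416)³) = 1.415×10^7 Pa.

1.42e7 Pa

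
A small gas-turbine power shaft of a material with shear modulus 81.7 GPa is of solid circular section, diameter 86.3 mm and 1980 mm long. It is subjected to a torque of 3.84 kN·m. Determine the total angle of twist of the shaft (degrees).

0.979°

J = πd⁴/32 = π(0.0863)⁴/32 = 5.446×10^-6 m⁴.
θ = T·L/(G·J) = 3840 × 1.98 / (81.7×10⁹ × 5.446×10^-6) = 0.01709 rad.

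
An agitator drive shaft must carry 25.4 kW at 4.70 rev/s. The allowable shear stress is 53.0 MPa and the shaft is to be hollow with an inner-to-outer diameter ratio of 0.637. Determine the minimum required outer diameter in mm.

ω = 2π·4.70 = 29.53 rad/s, so T = P/ω = 25.4×10³ / 29.53 = 860.1 N·m.
For a hollow shaft with d_i/d_o = 0.637: τ_max = 16T/(π d_o³ (1−k⁴)), so d_o = [16T/(π τ_allow (1−k⁴))]^(1/3) = [16·860.1/(π·5.30×10^7·0.8354)]^(1/3) = 0.04625 m.

46.3 mm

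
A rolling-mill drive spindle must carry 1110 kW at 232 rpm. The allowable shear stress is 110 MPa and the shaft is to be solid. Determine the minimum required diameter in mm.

128 mm

ω = 2π·232/60 = 24.29 rad/s, so T = P/ω = 1110×10³ / 24.29 = 45690 N·m.
For a solid shaft τ_max = 16T/(πd³), so d = (16T/(π τ_allow))^(1/3) = (16·45690/(π·1.10×10^8))^(1/3) = 0.1284 m.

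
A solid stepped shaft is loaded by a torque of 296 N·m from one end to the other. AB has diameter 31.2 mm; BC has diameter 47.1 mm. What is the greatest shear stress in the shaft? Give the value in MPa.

49.6 MPa

Under the same torque, τ_max = 16T/(πd³) is largest where d is smallest — segment AB (d = 31.2 mm).
τ_max = 16·296.0/(π·(0.0312)³) = 4.964×10^7 Pa.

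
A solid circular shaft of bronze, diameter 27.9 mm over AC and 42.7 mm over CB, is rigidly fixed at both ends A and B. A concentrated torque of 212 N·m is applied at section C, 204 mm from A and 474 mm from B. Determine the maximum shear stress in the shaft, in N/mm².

Compatibility: T_A·a/J_AC = T_B·b/J_CB with T_A + T_B = T₀.
J_AC = 5.95×10^-8 m⁴, J_CB = 3.26×10^-7 m⁴, so T_A = T₀·(J_AC/a)/((J_AC/a)+(J_CB/b)) = 63.07 N·m, T_B = 148.9 N·m.
τ in each portion: τ_AC = 1.48×10^7 Pa, τ_CB = 9.74×10^6 Pa; maximum is in AC.
τ_max = T_AC·r/J = 63.07·0.0139/5.95×10^-8 = 1.479×10^7 Pa.

14.8 N/mm²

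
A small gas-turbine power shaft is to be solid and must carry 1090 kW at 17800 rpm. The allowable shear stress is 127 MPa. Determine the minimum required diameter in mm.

28.6 mm

ω = 2π·17800/60 = 1864 rad/s, so T = P/ω = 1090×10³ / 1864 = 584.8 N·m.
For a solid shaft τ_max = 16T/(πd³), so d = (16T/(π τ_allow))^(1/3) = (16·584.8/(π·1.27×10^8))^(1/3) = 0.02862 m.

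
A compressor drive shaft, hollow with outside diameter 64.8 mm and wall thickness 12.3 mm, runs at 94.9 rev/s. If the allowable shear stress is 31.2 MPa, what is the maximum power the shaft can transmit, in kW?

J = π(d_o⁴ − d_i⁴)/32 = π(0.0648⁴ − 0.0402⁴)/32 = 1.475×10^-6 m⁴.
T_max = τ_allow·J/r = 3.12×10^7 × 1.475×10^-6 / 0.0324 = 1420 N·m.
ω = 2π·94.9 = 596.3 rad/s, so P_max = T_max·ω = 8.467×10^5 W.

847 kW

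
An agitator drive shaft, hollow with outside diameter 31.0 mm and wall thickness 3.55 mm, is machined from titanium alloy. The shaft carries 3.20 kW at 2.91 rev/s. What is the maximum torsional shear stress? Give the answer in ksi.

6.71 ksi

ω = 2π·2.91 = 18.28 rad/s, so T = P/ω = 3.20×10³ / 18.28 = 175.0 N·m.
J = π(d_o⁴ − d_i⁴)/32 = π(0.0310⁴ − 0.0239⁴)/32 = 5.863×10^-8 m⁴.
τ_max = T·r/J = 175.0 × 0.0155 / 5.863×10^-8 = 4.627×10^7 Pa.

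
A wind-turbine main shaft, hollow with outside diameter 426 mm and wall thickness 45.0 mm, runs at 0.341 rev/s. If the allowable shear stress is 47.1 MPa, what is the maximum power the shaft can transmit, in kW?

939 kW

J = π(d_o⁴ − d_i⁴)/32 = π(0.426⁴ − 0.336⁴)/32 = 1.982×10^-3 m⁴.
T_max = τ_allow·J/r = 4.71×10^7 × 1.982×10^-3 / 0.213 = 438300 N·m.
ω = 2π·0.341 = 2.143 rad/s, so P_max = T_max·ω = 9.390×10^5 W.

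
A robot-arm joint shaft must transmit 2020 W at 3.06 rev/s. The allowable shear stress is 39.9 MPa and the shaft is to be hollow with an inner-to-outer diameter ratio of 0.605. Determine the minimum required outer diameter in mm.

24.9 mm

ω = 2π·3.06 = 19.23 rad/s, so T = P/ω = 2020 / 19.23 = 105.1 N·m.
For a hollow shaft with d_i/d_o = 0.605: τ_max = 16T/(π d_o³ (1−k⁴)), so d_o = [16T/(π τ_allow (1−k⁴))]^(1/3) = [16·105.1/(π·3.99×10^7·0.8660)]^(1/3) = 0.02493 m.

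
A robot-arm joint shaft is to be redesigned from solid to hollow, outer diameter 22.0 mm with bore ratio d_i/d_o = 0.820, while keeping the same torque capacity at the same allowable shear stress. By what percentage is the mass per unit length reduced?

Equal τ_max and T ⇒ the solid shaft needs d_s³ = d_o³(1−k⁴), so d_s = 22.0·(1−0.820⁴)^(1/3) = 18.00 mm.
Area ratio A_h/A_s = d_o²(1−k²)/d_s² = (1−k²)/(1−k⁴)^(2/3) = 0.4893.
Mass saving = 1 − 0.4893 = 51.1 %.

51.1 %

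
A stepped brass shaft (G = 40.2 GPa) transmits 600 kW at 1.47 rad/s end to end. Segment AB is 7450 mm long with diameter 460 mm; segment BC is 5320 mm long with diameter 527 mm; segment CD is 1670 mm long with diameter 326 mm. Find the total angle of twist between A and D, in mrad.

39.6 mrad

ω = 1.47 rad/s, so T = P/ω = 600×10³ / 1.470 = 408200 N·m.
J_AB = π(0.460)⁴/32 = 4.40×10^-3 m⁴; J_BC = π(0.527)⁴/32 = 7.57×10^-3 m⁴; J_CD = π(0.326)⁴/32 = 1.11×10^-3 m⁴.
θ = (T/G)·Σ L_i/J_i = (408200/40.2×10⁹)·(7.45/4.40×10^-3 + 5.32/7.57×10^-3 + 1.67/1.11×10^-3) = 0.03963 rad.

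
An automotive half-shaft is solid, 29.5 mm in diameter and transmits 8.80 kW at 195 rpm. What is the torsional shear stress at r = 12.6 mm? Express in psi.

10600 psi

ω = 2π·195/60 = 20.42 rad/s, so T = P/ω = 8.80×10³ / 20.42 = 430.9 N·m.
J = πd⁴/32 = π(0.0295)⁴/32 = 7.435×10^-8 m⁴.
Shear stress varies linearly with radius: τ = T·r/J = 430.9 × 0.0126 / 7.435×10^-8 = 7.303×10^7 Pa.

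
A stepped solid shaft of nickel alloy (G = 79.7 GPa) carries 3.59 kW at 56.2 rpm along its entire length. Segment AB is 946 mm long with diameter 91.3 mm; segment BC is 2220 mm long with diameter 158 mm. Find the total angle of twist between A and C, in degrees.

ω = 2π·56.2/60 = 5.885 rad/s, so T = P/ω = 3.59×10³ / 5.885 = 610.0 N·m.
J_AB = π(0.0913)⁴/32 = 6.82×10^-6 m⁴; J_BC = π(0.158)⁴/32 = 6.12×10^-5 m⁴.
θ = (T/G)·Σ L_i/J_i = (610.0/79.7×10⁹)·(0.946/6.82×10^-6 + 2.22/6.12×10^-5) = 1.339×10^-3 rad.

0.0767°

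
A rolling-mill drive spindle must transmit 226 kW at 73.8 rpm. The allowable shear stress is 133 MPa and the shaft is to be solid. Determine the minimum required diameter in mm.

104 mm

ω = 2π·73.8/60 = 7.728 rad/s, so T = P/ω = 226×10³ / 7.728 = 29240 N·m.
For a solid shaft τ_max = 16T/(πd³), so d = (16T/(π τ_allow))^(1/3) = (16·29240/(π·1.33×10^8))^(1/3) = 0.1038 m.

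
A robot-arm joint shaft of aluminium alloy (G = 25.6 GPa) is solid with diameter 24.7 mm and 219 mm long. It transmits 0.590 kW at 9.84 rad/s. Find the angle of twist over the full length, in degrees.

0.804°

ω = 9.84 rad/s, so T = P/ω = 0.590×10³ / 9.840 = 59.96 N·m.
J = πd⁴/32 = π(0.0247)⁴/32 = 3.654×10^-8 m⁴.
θ = T·L/(G·J) = 59.96 × 0.219 / (25.6×10⁹ × 3.654×10^-8) = 0.01404 rad.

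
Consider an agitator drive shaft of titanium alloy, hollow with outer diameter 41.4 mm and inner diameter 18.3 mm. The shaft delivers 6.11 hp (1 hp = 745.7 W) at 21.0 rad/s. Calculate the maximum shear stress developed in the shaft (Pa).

1.62e7 Pa

ω = 21.0 rad/s, so T = P/ω = 6.11×745.7 / 21.00 = 217.0 N·m.
J = π(d_o⁴ − d_i⁴)/32 = π(0.0414⁴ − 0.0183⁴)/32 = 2.774×10^-7 m⁴.
τ_max = T·r/J = 217.0 × 0.0207 / 2.774×10^-7 = 1.619×10^7 Pa.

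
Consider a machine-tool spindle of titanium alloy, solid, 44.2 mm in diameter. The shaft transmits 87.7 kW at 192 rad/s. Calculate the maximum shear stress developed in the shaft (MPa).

26.9 MPa

ω = 192 rad/s, so T = P/ω = 87.7×10³ / 192.0 = 456.8 N·m.
J = πd⁴/32 = π(0.0442)⁴/32 = 3.747×10^-7 m⁴.
τ_max = T·r/J = 456.8 × 0.0221 / 3.747×10^-7 = 2.694×10^7 Pa.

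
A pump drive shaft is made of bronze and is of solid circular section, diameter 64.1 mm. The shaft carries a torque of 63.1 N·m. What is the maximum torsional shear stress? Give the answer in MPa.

J = πd⁴/32 = π(0.0641)⁴/32 = 1.657×10^-6 m⁴.
τ_max = T·r/J = 63.10 × 0.0320 / 1.657×10^-6 = 1.220×10^6 Pa.

1.22 MPa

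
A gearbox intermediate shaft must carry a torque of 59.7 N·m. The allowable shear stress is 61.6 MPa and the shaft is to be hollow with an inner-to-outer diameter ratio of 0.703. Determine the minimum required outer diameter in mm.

18.7 mm

For a hollow shaft with d_i/d_o = 0.703: τ_max = 16T/(π d_o³ (1−k⁴)), so d_o = [16T/(π τ_allow (1−k⁴))]^(1/3) = [16·59.70/(π·6.16×10^7·0.7558)]^(1/3) = 0.01869 m.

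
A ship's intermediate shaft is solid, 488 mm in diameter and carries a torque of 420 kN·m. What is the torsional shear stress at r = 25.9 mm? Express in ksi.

J = πd⁴/32 = π(0.488)⁴/32 = 5.568×10^-3 m⁴.
Shear stress varies linearly with radius: τ = T·r/J = 420000 × 0.0259 / 5.568×10^-3 = 1.954×10^6 Pa.

0.283 ksi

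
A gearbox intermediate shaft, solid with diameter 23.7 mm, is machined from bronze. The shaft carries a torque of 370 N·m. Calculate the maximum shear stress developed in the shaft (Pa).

1.42e8 Pa

J = πd⁴/32 = π(0.0237)⁴/32 = 3.097×10^-8 m⁴.
τ_max = T·r/J = 370.0 × 0.0118 / 3.097×10^-8 = 1.416×10^8 Pa.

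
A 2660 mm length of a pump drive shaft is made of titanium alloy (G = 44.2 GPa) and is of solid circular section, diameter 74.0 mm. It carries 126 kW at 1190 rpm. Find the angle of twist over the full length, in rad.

0.0207 rad

ω = 2π·1190/60 = 124.6 rad/s, so T = P/ω = 126×10³ / 124.6 = 1011 N·m.
J = πd⁴/32 = π(0.0740)⁴/32 = 2.944×10^-6 m⁴.
θ = T·L/(G·J) = 1011 × 2.66 / (44.2×10⁹ × 2.944×10^-6) = 0.02067 rad.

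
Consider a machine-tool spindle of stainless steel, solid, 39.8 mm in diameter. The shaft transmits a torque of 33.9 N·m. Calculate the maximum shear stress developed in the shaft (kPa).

J = πd⁴/32 = π(0.0398)⁴/32 = 2.463×10^-7 m⁴.
τ_max = T·r/J = 33.90 × 0.0199 / 2.463×10^-7 = 2.739×10^6 Pa.

2740 kPa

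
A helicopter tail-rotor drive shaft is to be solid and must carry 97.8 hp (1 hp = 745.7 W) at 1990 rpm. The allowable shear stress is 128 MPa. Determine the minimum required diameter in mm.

ω = 2π·1990/60 = 208.4 rad/s, so T = P/ω = 97.8×745.7 / 208.4 = 350.0 N·m.
For a solid shaft τ_max = 16T/(πd³), so d = (16T/(π τ_allow))^(1/3) = (16·350.0/(π·1.28×10^8))^(1/3) = 0.02406 m.

24.1 mm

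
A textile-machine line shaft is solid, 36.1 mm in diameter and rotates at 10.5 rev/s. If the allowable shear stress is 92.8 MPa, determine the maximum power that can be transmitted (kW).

J = πd⁴/32 = π(0.0361)⁴/32 = 1.667×10^-7 m⁴.
T_max = τ_allow·J/r = 9.28×10^7 × 1.667×10^-7 / 0.0181 = 857.2 N·m.
ω = 2π·10.5 = 65.97 rad/s, so P_max = T_max·ω = 5.655×10^4 W.

56.6 kW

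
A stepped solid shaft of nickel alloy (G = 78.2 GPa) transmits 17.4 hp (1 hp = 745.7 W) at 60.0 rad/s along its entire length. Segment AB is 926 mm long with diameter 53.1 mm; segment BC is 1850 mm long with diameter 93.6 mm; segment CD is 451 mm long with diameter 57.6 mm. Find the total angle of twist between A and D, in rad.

ω = 60.0 rad/s, so T = P/ω = 17.4×745.7 / 60.00 = 216.3 N·m.
J_AB = π(0.0531)⁴/32 = 7.81×10^-7 m⁴; J_BC = π(0.0936)⁴/32 = 7.54×10^-6 m⁴; J_CD = π(0.0576)⁴/32 = 1.08×10^-6 m⁴.
θ = (T/G)·Σ L_i/J_i = (216.3/78.2×10⁹)·(0.926/7.81×10^-7 + 1.85/7.54×10^-6 + 0.451/1.08×10^-6) = 5.114×10^-3 rad.

0.00511 rad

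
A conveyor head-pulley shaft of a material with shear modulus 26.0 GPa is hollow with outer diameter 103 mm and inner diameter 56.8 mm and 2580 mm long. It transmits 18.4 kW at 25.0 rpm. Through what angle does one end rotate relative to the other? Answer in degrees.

3.98°

ω = 2π·25.0/60 = 2.618 rad/s, so T = P/ω = 18.4×10³ / 2.618 = 7028 N·m.
J = π(d_o⁴ − d_i⁴)/32 = π(0.103⁴ − 0.0568⁴)/32 = 1.003×10^-5 m⁴.
θ = T·L/(G·J) = 7028 × 2.58 / (26.0×10⁹ × 1.003×10^-5) = 0.06955 rad.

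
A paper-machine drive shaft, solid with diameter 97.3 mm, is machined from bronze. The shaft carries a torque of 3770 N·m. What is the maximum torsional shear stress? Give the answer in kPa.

20800 kPa

J = πd⁴/32 = π(0.0973)⁴/32 = 8.799×10^-6 m⁴.
τ_max = T·r/J = 3770 × 0.0486 / 8.799×10^-6 = 2.084×10^7 Pa.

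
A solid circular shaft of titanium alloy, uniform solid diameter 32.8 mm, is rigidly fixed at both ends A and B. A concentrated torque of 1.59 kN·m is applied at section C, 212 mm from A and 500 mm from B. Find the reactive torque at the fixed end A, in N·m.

1120 N·m

With uniform GJ and both ends fixed, compatibility θ_AC = θ_CB gives T_A·a = T_B·b, together with T_A + T_B = T₀.
T_A = T₀·b/(a+b) = 1590·500/712.0 = 1117 N·m; T_B = 473.4 N·m.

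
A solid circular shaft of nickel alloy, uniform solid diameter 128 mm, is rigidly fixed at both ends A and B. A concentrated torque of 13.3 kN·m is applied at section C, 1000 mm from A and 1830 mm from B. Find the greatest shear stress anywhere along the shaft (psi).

3030 psi

With uniform GJ and both ends fixed, compatibility θ_AC = θ_CB gives T_A·a = T_B·b, together with T_A + T_B = T₀.
T_A = T₀·b/(a+b) = 13300·1830/2830 = 8600 N·m; T_B = 4700 N·m.
τ in each portion: τ_AC = 2.09×10^7 Pa, τ_CB = 1.14×10^7 Pa; maximum is in AC.
τ_max = T_AC·r/J = 8600·0.0640/2.64×10^-5 = 2.089×10^7 Pa.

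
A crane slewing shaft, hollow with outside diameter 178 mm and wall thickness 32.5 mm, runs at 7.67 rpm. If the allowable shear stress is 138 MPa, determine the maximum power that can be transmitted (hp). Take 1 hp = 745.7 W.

J = π(d_o⁴ − d_i⁴)/32 = π(0.178⁴ − 0.113⁴)/32 = 8.255×10^-5 m⁴.
T_max = τ_allow·J/r = 1.38×10^8 × 8.255×10^-5 / 0.0890 = 128000 N·m.
ω = 2π·7.67/60 = 0.8032 rad/s, so P_max = T_max·ω = 1.028×10^5 W.

138 hp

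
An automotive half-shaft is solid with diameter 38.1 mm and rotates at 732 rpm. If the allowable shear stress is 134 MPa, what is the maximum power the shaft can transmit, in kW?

J = πd⁴/32 = π(0.0381)⁴/32 = 2.069×10^-7 m⁴.
T_max = τ_allow·J/r = 1.34×10^8 × 2.069×10^-7 / 0.0191 = 1455 N·m.
ω = 2π·732/60 = 76.65 rad/s, so P_max = T_max·ω = 1.115×10^5 W.

112 kW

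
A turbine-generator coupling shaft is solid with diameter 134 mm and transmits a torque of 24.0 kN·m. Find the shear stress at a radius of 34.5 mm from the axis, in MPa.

26.2 MPa

J = πd⁴/32 = π(0.134)⁴/32 = 3.165×10^-5 m⁴.
Shear stress varies linearly with radius: τ = T·r/J = 24000 × 0.0345 / 3.165×10^-5 = 2.616×10^7 Pa.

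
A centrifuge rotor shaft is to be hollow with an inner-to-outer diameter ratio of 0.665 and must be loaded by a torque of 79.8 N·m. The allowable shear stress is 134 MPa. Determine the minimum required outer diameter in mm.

15.6 mm

For a hollow shaft with d_i/d_o = 0.665: τ_max = 16T/(π d_o³ (1−k⁴)), so d_o = [16T/(π τ_allow (1−k⁴))]^(1/3) = [16·79.80/(π·1.34×10^8·0.8044)]^(1/3) = 0.01556 m.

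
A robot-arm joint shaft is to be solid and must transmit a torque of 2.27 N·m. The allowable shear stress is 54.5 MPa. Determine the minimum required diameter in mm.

5.96 mm

For a solid shaft τ_max = 16T/(πd³), so d = (16T/(π τ_allow))^(1/3) = (16·2.270/(π·5.45×10^7))^(1/3) = 0.005964 m.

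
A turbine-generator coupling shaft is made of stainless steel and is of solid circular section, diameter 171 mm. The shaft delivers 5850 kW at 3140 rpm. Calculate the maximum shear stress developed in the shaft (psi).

2630 psi

ω = 2π·3140/60 = 328.8 rad/s, so T = P/ω = 5850×10³ / 328.8 = 17790 N·m.
J = πd⁴/32 = π(0.171)⁴/32 = 8.394×10^-5 m⁴.
τ_max = T·r/J = 17790 × 0.0855 / 8.394×10^-5 = 1.812×10^7 Pa.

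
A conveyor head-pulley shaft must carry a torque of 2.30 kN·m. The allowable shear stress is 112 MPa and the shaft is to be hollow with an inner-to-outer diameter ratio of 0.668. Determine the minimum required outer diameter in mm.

50.7 mm

For a hollow shaft with d_i/d_o = 0.668: τ_max = 16T/(π d_o³ (1−k⁴)), so d_o = [16T/(π τ_allow (1−k⁴))]^(1/3) = [16·2300/(π·1.12×10^8·0.8009)]^(1/3) = 0.05073 m.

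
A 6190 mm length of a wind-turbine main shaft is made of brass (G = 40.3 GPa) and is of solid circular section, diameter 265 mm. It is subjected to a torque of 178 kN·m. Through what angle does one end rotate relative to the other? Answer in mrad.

J = πd⁴/32 = π(0.265)⁴/32 = 4.842×10^-4 m⁴.
θ = T·L/(G·J) = 178000 × 6.19 / (40.3×10⁹ × 4.842×10^-4) = 0.05647 rad.

56.5 mrad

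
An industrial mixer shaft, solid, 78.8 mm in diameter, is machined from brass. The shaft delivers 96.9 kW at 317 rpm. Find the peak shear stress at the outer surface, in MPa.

30.4 MPa

ω = 2π·317/60 = 33.20 rad/s, so T = P/ω = 96.9×10³ / 33.20 = 2919 N·m.
J = πd⁴/32 = π(0.0788)⁴/32 = 3.785×10^-6 m⁴.
τ_max = T·r/J = 2919 × 0.0394 / 3.785×10^-6 = 3.038×10^7 Pa.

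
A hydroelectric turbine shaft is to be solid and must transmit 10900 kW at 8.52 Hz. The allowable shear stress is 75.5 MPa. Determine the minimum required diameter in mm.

239 mm

ω = 2π·8.52 = 53.53 rad/s, so T = P/ω = 10900×10³ / 53.53 = 203600 N·m.
For a solid shaft τ_max = 16T/(πd³), so d = (16T/(π τ_allow))^(1/3) = (16·203600/(π·7.55×10^7))^(1/3) = 0.2395 m.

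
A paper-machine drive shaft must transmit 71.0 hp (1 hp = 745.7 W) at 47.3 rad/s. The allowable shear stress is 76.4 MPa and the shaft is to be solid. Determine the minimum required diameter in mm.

ω = 47.3 rad/s, so T = P/ω = 71.0×745.7 / 47.30 = 1119 N·m.
For a solid shaft τ_max = 16T/(πd³), so d = (16T/(π τ_allow))^(1/3) = (16·1119/(π·7.64×10^7))^(1/3) = 0.04210 m.

42.1 mm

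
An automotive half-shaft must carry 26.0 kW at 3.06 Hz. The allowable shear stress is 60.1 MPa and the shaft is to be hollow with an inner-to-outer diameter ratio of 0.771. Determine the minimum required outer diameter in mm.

56.2 mm

ω = 2π·3.06 = 19.23 rad/s, so T = P/ω = 26.0×10³ / 19.23 = 1352 N·m.
For a hollow shaft with d_i/d_o = 0.771: τ_max = 16T/(π d_o³ (1−k⁴)), so d_o = [16T/(π τ_allow (1−k⁴))]^(1/3) = [16·1352/(π·6.01×10^7·0.6466)]^(1/3) = 0.05617 m.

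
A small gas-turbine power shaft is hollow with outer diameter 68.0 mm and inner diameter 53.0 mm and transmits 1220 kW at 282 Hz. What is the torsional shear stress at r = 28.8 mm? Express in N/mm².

ω = 2π·282 = 1772 rad/s, so T = P/ω = 1220×10³ / 1772 = 688.5 N·m.
J = π(d_o⁴ − d_i⁴)/32 = π(0.0680⁴ − 0.0530⁴)/32 = 1.324×10^-6 m⁴.
Shear stress varies linearly with radius: τ = T·r/J = 688.5 × 0.0288 / 1.324×10^-6 = 1.497×10^7 Pa.

15.0 N/mm²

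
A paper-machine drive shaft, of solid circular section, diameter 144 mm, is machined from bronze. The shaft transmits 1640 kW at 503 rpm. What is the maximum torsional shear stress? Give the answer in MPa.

ω = 2π·503/60 = 52.67 rad/s, so T = P/ω = 1640×10³ / 52.67 = 31130 N·m.
J = πd⁴/32 = π(0.144)⁴/32 = 4.221×10^-5 m⁴.
τ_max = T·r/J = 31130 × 0.0720 / 4.221×10^-5 = 5.310×10^7 Pa.

53.1 MPa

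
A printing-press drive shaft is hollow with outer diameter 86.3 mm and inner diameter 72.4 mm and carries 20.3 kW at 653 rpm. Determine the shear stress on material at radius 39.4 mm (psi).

617 psi

ω = 2π·653/60 = 68.38 rad/s, so T = P/ω = 20.3×10³ / 68.38 = 296.9 N·m.
J = π(d_o⁴ − d_i⁴)/32 = π(0.0863⁴ − 0.0724⁴)/32 = 2.748×10^-6 m⁴.
Shear stress varies linearly with radius: τ = T·r/J = 296.9 × 0.0394 / 2.748×10^-6 = 4.256×10^6 Pa.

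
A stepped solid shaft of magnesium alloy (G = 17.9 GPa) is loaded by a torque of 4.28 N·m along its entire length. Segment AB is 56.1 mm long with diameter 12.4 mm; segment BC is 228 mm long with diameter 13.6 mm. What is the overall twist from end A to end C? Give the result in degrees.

J_AB = π(0.0124)⁴/32 = 2.32×10^-9 m⁴; J_BC = π(0.0136)⁴/32 = 3.36×10^-9 m⁴.
θ = (T/G)·Σ L_i/J_i = (4.280/17.9×10⁹)·(0.0561/2.32×10^-9 + 0.228/3.36×10^-9) = 0.02201 rad.

1.26°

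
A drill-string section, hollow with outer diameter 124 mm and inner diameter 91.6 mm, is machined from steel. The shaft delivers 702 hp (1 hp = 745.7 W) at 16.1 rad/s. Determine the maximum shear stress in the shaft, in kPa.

ω = 16.1 rad/s, so T = P/ω = 702×745.7 / 16.10 = 32510 N·m.
J = π(d_o⁴ − d_i⁴)/32 = π(0.124⁴ − 0.0916⁴)/32 = 1.630×10^-5 m⁴.
τ_max = T·r/J = 32510 × 0.0620 / 1.630×10^-5 = 1.237×10^8 Pa.

124000 kPa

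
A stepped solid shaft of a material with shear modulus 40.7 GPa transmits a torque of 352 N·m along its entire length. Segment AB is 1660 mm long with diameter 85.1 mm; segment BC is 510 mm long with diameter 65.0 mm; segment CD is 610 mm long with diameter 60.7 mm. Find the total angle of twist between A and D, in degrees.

0.531°

J_AB = π(0.0851)⁴/32 = 5.15×10^-6 m⁴; J_BC = π(0.0650)⁴/32 = 1.75×10^-6 m⁴; J_CD = π(0.0607)⁴/32 = 1.33×10^-6 m⁴.
θ = (T/G)·Σ L_i/J_i = (352.0/40.7×10⁹)·(1.66/5.15×10^-6 + 0.510/1.75×10^-6 + 0.610/1.33×10^-6) = 9.264×10^-3 rad.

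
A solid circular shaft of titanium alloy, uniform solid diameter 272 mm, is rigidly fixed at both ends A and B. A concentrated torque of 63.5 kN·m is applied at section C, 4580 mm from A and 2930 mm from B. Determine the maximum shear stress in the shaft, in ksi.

1.42 ksi

With uniform GJ and both ends fixed, compatibility θ_AC = θ_CB gives T_A·a = T_B·b, together with T_A + T_B = T₀.
T_A = T₀·b/(a+b) = 63500·2930/7510 = 24770 N·m; T_B = 38730 N·m.
τ in each portion: τ_AC = 6.27×10^6 Pa, τ_CB = 9.80×10^6 Pa; maximum is in CB.
τ_max = T_CB·r/J = 38730·0.136/5.37×10^-4 = 9.801×10^6 Pa.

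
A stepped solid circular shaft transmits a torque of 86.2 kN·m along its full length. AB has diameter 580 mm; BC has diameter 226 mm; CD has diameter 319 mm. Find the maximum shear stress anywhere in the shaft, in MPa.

Under the same torque, τ_max = 16T/(πd³) is largest where d is smallest — segment BC (d = 226 mm).
τ_max = 16·86200/(π·(0.226)³) = 3.803×10^7 Pa.

38.0 MPa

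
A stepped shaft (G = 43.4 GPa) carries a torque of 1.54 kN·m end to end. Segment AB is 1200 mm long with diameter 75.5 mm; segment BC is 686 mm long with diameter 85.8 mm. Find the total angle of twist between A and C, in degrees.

J_AB = π(0.0755)⁴/32 = 3.19×10^-6 m⁴; J_BC = π(0.0858)⁴/32 = 5.32×10^-6 m⁴.
θ = (T/G)·Σ L_i/J_i = (1540/43.4×10⁹)·(1.20/3.19×10^-6 + 0.686/5.32×10^-6) = 0.01792 rad.

1.03°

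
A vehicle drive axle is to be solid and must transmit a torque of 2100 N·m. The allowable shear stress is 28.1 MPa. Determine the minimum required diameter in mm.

72.5 mm

For a solid shaft τ_max = 16T/(πd³), so d = (16T/(π τ_allow))^(1/3) = (16·2100/(π·2.81×10^7))^(1/3) = 0.07247 m.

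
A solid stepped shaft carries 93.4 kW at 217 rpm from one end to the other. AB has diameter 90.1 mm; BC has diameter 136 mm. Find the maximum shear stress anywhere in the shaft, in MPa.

ω = 2π·217/60 = 22.72 rad/s, so T = P/ω = 93.4×10³ / 22.72 = 4110 N·m.
Under the same torque, τ_max = 16T/(πd³) is largest where d is smallest — segment AB (d = 90.1 mm).
τ_max = 16·4110/(π·(0.0901)³) = 2.862×10^7 Pa.

28.6 MPa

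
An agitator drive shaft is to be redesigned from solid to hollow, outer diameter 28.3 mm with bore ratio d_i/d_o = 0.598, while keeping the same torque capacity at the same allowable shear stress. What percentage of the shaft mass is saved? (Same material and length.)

Equal τ_max and T ⇒ the solid shaft needs d_s³ = d_o³(1−k⁴), so d_s = 28.3·(1−0.598⁴)^(1/3) = 27.04 mm.
Area ratio A_h/A_s = d_o²(1−k²)/d_s² = (1−k²)/(1−k⁴)^(2/3) = 0.7038.
Mass saving = 1 − 0.7038 = 29.6 %.

29.6 %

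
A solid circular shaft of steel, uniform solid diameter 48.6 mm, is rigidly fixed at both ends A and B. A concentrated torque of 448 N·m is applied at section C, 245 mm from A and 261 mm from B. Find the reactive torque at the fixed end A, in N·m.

231 N·m

With uniform GJ and both ends fixed, compatibility θ_AC = θ_CB gives T_A·a = T_B·b, together with T_A + T_B = T₀.
T_A = T₀·b/(a+b) = 448.0·261/506.0 = 231.1 N·m; T_B = 216.9 N·m.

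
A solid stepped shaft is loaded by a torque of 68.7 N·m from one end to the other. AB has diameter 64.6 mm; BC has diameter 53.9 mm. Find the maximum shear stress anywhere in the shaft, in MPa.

Under the same torque, τ_max = 16T/(πd³) is largest where d is smallest — segment BC (d = 53.9 mm).
τ_max = 16·68.70/(π·(0.0539)³) = 2.234×10^6 Pa.

2.23 MPa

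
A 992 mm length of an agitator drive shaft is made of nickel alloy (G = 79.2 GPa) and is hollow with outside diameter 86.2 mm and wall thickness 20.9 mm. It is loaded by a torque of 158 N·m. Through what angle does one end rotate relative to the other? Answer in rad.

J = π(d_o⁴ − d_i⁴)/32 = π(0.0862⁴ − 0.0444⁴)/32 = 5.039×10^-6 m⁴.
θ = T·L/(G·J) = 158.0 × 0.992 / (79.2×10⁹ × 5.039×10^-6) = 3.927×10^-4 rad.

3.93e-4 rad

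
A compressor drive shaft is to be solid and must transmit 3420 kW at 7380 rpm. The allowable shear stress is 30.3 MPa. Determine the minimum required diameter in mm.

ω = 2π·7380/60 = 772.8 rad/s, so T = P/ω = 3420×10³ / 772.8 = 4425 N·m.
For a solid shaft τ_max = 16T/(πd³), so d = (16T/(π τ_allow))^(1/3) = (16·4425/(π·3.03×10^7))^(1/3) = 0.09061 m.

90.6 mm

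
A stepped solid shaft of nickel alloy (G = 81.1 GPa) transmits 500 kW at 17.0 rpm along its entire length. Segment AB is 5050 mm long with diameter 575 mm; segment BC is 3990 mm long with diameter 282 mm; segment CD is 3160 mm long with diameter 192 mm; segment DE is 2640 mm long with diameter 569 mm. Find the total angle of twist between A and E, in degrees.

6.12°

ω = 2π·17.0/60 = 1.780 rad/s, so T = P/ω = 500×10³ / 1.780 = 280900 N·m.
J_AB = π(0.575)⁴/32 = 0.0107 m⁴; J_BC = π(0.282)⁴/32 = 6.21×10^-4 m⁴; J_CD = π(0.192)⁴/32 = 1.33×10^-4 m⁴; J_DE = π(0.569)⁴/32 = 0.0103 m⁴.
θ = (T/G)·Σ L_i/J_i = (280900/81.1×10⁹)·(5.05/0.0107 + 3.99/6.21×10^-4 + 3.16/1.33×10^-4 + 2.64/0.0103) = 0.1068 rad.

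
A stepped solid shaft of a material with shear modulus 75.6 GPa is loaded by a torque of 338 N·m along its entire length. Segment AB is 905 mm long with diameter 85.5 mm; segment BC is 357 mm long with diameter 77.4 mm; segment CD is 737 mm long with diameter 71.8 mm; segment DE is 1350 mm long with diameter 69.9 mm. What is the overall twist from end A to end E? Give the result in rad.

0.00506 rad

J_AB = π(0.0855)⁴/32 = 5.25×10^-6 m⁴; J_BC = π(0.0774)⁴/32 = 3.52×10^-6 m⁴; J_CD = π(0.0718)⁴/32 = 2.61×10^-6 m⁴; J_DE = π(0.0699)⁴/32 = 2.34×10^-6 m⁴.
θ = (T/G)·Σ L_i/J_i = (338.0/75.6×10⁹)·(0.905/5.25×10^-6 + 0.357/3.52×10^-6 + 0.737/2.61×10^-6 + 1.35/2.34×10^-6) = 5.062×10^-3 rad.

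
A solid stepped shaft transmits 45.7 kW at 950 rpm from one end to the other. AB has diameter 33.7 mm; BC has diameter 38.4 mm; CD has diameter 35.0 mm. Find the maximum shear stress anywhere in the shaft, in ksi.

8.87 ksi

ω = 2π·950/60 = 99.48 rad/s, so T = P/ω = 45.7×10³ / 99.48 = 459.4 N·m.
Under the same torque, τ_max = 16T/(πd³) is largest where d is smallest — segment AB (d = 33.7 mm).
τ_max = 16·459.4/(π·(0.0337)³) = 6.113×10^7 Pa.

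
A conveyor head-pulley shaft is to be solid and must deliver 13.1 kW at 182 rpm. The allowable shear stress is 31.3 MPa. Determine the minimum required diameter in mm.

ω = 2π·182/60 = 19.06 rad/s, so T = P/ω = 13.1×10³ / 19.06 = 687.3 N·m.
For a solid shaft τ_max = 16T/(πd³), so d = (16T/(π τ_allow))^(1/3) = (16·687.3/(π·3.13×10^7))^(1/3) = 0.04818 m.

48.2 mm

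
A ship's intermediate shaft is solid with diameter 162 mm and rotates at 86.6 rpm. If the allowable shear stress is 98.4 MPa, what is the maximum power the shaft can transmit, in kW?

745 kW

J = πd⁴/32 = π(0.162)⁴/32 = 6.762×10^-5 m⁴.
T_max = τ_allow·J/r = 9.84×10^7 × 6.762×10^-5 / 0.0810 = 82140 N·m.
ω = 2π·86.6/60 = 9.069 rad/s, so P_max = T_max·ω = 7.449×10^5 W.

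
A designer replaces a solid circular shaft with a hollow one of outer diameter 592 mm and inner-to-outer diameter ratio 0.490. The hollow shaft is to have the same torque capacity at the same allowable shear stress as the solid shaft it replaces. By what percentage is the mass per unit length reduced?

Equal τ_max and T ⇒ the solid shaft needs d_s³ = d_o³(1−k⁴), so d_s = 592·(1−0.490⁴)^(1/3) = 580.4 mm.
Area ratio A_h/A_s = d_o²(1−k²)/d_s² = (1−k²)/(1−k⁴)^(2/3) = 0.7906.
Mass saving = 1 − 0.7906 = 20.9 %.

20.9 %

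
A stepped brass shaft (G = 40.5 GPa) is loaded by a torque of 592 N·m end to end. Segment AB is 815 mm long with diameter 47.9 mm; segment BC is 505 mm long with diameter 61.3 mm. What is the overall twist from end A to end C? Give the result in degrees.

1.63°

J_AB = π(0.0479)⁴/32 = 5.17×10^-7 m⁴; J_BC = π(0.0613)⁴/32 = 1.39×10^-6 m⁴.
θ = (T/G)·Σ L_i/J_i = (592.0/40.5×10⁹)·(0.815/5.17×10^-7 + 0.505/1.39×10^-6) = 0.02838 rad.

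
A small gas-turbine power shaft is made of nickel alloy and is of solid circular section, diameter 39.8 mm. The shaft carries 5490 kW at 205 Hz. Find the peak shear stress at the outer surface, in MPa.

ω = 2π·205 = 1288 rad/s, so T = P/ω = 5490×10³ / 1288 = 4262 N·m.
J = πd⁴/32 = π(0.0398)⁴/32 = 2.463×10^-7 m⁴.
τ_max = T·r/J = 4262 × 0.0199 / 2.463×10^-7 = 3.443×10^8 Pa.

344 MPa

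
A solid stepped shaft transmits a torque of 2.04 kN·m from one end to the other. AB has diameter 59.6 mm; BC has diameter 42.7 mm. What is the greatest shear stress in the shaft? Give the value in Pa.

1.33e8 Pa

Under the same torque, τ_max = 16T/(πd³) is largest where d is smallest — segment BC (d = 42.7 mm).
τ_max = 16·2040/(π·(0.0427)³) = 1.334×10^8 Pa.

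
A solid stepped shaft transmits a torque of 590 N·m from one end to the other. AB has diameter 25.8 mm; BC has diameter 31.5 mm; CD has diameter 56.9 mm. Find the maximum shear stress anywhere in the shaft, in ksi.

25.4 ksi

Under the same torque, τ_max = 16T/(πd³) is largest where d is smallest — segment AB (d = 25.8 mm).
τ_max = 16·590.0/(π·(0.0258)³) = 1.750×10^8 Pa.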